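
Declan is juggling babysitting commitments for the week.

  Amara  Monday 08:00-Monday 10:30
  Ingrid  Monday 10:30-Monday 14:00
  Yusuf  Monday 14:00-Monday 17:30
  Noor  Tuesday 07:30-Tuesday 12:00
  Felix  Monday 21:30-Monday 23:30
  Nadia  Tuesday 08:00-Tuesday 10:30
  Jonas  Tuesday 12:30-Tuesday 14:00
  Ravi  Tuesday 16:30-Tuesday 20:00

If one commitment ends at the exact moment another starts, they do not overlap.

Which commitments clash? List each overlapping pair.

Check each pair: they overlap iff neither finishes before the other starts.
Sorted by start: Amara, Ingrid, Yusuf, Felix, Noor, Nadia, Jonas, Ravi.
Ingrid starts exactly when Amara ends (back-to-back, no overlap); Amara is clear from here.
Yusuf starts exactly when Ingrid ends (back-to-back, no overlap); Ingrid is clear from here.
Felix starts after Yusuf ends; Yusuf is clear from here.
Noor starts after Felix ends; Felix is clear from here.
Nadia starts before Noor ends → Noor and Nadia overlap.
Jonas starts after Noor ends; Noor is clear from here.
Jonas starts after Nadia ends; Nadia is clear from here.
Ravi starts after Jonas ends.

Nadia & Noor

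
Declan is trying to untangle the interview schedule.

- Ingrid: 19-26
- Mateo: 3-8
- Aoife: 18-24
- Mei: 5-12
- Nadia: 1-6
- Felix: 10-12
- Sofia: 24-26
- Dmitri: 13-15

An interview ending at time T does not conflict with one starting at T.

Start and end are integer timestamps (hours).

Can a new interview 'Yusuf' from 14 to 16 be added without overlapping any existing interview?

No — it overlaps Dmitri

Nadia: ends 6 at or before Yusuf starts 14 → clear.
Mateo: ends 8 at or before Yusuf starts 14 → clear.
Mei: ends 12 at or before Yusuf starts 14 → clear.
Felix: ends 12 at or before Yusuf starts 14 → clear.
Dmitri: starts 13 before Yusuf ends 16, and ends 15 after Yusuf starts 14 → overlap.
Aoife: starts 18 at or after Yusuf ends 16 → clear.
Ingrid: starts 19 at or after Yusuf ends 16 → clear.
Sofia: starts 24 at or after Yusuf ends 16 → clear.
Yusuf overlaps Dmitri.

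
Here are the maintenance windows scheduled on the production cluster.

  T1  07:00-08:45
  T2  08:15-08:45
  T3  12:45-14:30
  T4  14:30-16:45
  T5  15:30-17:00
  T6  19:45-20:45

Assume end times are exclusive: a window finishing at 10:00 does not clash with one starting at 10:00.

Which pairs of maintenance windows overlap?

T1 & T2, T4 & T5

Sorted by start: T1, T2, T3, T4, T5, T6.
T2 starts before T1 ends → T1 and T2 overlap.
T3 starts after T1 ends — done with T1.
T3 starts after T2 ends — done with T2.
T4 starts exactly when T3 ends (back-to-back, no overlap) — done with T3.
T5 starts before T4 ends → T4 and T5 overlap.
T6 starts after T4 ends.
T6 starts after T5 ends.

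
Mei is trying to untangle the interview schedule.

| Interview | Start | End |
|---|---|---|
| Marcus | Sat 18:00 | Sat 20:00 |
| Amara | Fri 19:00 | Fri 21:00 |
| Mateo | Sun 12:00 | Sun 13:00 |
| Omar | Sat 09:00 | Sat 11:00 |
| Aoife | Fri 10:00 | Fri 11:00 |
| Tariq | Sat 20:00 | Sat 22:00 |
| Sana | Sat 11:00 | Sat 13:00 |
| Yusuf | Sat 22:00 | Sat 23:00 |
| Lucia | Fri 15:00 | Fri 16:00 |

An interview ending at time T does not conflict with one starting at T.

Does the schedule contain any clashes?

Sorted by start: Aoife, Lucia, Amara, Omar, Sana, Marcus, Tariq, Yusuf, Mateo.
Lucia starts after Aoife ends, so nothing later overlaps Aoife either.
Amara starts after Lucia ends, so nothing later overlaps Lucia either.
Omar starts after Amara ends, so nothing later overlaps Amara either.
Sana starts exactly when Omar ends (back-to-back, no overlap), so nothing later overlaps Omar either.
Marcus starts after Sana ends, so nothing later overlaps Sana either.
Tariq starts exactly when Marcus ends (back-to-back, no overlap), so nothing later overlaps Marcus either.
Yusuf starts exactly when Tariq ends (back-to-back, no overlap), so nothing later overlaps Tariq either.
Mateo starts after Yusuf ends.
Every pair is clear; the schedule has no overlaps.

No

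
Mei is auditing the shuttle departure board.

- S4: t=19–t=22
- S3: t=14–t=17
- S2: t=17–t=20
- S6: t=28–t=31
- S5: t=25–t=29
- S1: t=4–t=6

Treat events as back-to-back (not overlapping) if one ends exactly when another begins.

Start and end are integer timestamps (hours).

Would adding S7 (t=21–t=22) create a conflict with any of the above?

S1: ends t=6 at or before S7 starts t=21 → clear.
S3: ends t=17 at or before S7 starts t=21 → clear.
S2: ends t=20 at or before S7 starts t=21 → clear.
S4: starts t=19 before S7 ends t=22, and ends t=22 after S7 starts t=21 → overlap.
S5: starts t=25 at or after S7 ends t=22 → clear.
S6: starts t=28 at or after S7 ends t=22 → clear.
S7 overlaps S4.

Yes — it overlaps S4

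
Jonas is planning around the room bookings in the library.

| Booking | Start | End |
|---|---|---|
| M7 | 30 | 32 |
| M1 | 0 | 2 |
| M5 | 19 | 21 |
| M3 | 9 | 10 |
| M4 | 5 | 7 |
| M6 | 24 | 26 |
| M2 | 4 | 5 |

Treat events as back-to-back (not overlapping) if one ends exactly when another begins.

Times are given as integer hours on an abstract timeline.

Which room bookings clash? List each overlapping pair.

Check each pair: they overlap iff neither finishes before the other starts.
Sorted by start: M1, M2, M4, M3, M5, M6, M7.
M2 starts after M1 ends, so nothing later overlaps M1 either.
M4 starts exactly when M2 ends (back-to-back, no overlap), so nothing later overlaps M2 either.
M3 starts after M4 ends, so nothing later overlaps M4 either.
M5 starts after M3 ends, so nothing later overlaps M3 either.
M6 starts after M5 ends, so nothing later overlaps M5 either.
M7 starts after M6 ends.

no overlapping pairs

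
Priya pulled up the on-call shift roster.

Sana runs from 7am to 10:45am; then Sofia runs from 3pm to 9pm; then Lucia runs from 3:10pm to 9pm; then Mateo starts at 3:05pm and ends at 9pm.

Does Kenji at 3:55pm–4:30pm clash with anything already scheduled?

Sana: ends 10:45am at or before Kenji starts 3:55pm → clear.
Sofia: starts 3pm before Kenji ends 4:30pm, and ends 9pm after Kenji starts 3:55pm → overlap.
Mateo: starts 3:05pm before Kenji ends 4:30pm, and ends 9pm after Kenji starts 3:55pm → overlap.
Lucia: starts 3:10pm before Kenji ends 4:30pm, and ends 9pm after Kenji starts 3:55pm → overlap.
Kenji overlaps Sofia, Lucia, Mateo.

Yes — it overlaps Lucia, Mateo, Sofia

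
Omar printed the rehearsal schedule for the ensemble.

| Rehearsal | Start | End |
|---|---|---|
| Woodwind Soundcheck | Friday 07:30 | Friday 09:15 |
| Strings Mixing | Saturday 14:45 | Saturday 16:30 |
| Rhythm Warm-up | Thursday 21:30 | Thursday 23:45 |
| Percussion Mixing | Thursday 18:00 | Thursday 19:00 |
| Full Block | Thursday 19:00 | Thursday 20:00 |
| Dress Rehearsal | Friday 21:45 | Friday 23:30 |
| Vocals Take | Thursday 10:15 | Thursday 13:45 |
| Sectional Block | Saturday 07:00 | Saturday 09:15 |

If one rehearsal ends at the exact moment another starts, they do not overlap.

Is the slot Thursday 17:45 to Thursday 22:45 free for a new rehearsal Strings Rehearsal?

No — it overlaps Full Block, Percussion Mixing, Rhythm Warm-up

Vocals Take: ends Thursday 13:45 at or before Strings Rehearsal starts Thursday 17:45 → clear.
Percussion Mixing: starts Thursday 18:00 before Strings Rehearsal ends Thursday 22:45, and ends Thursday 19:00 after Strings Rehearsal starts Thursday 17:45 → overlap.
Full Block: starts Thursday 19:00 before Strings Rehearsal ends Thursday 22:45, and ends Thursday 20:00 after Strings Rehearsal starts Thursday 17:45 → overlap.
Rhythm Warm-up: starts Thursday 21:30 before Strings Rehearsal ends Thursday 22:45, and ends Thursday 23:45 after Strings Rehearsal starts Thursday 17:45 → overlap.
Woodwind Soundcheck: starts Friday 07:30 at or after Strings Rehearsal ends Thursday 22:45 → clear.
Dress Rehearsal: starts Friday 21:45 at or after Strings Rehearsal ends Thursday 22:45 → clear.
Sectional Block: starts Saturday 07:00 at or after Strings Rehearsal ends Thursday 22:45 → clear.
Strings Mixing: starts Saturday 14:45 at or after Strings Rehearsal ends Thursday 22:45 → clear.
Strings Rehearsal overlaps Percussion Mixing, Rhythm Warm-up, Full Block.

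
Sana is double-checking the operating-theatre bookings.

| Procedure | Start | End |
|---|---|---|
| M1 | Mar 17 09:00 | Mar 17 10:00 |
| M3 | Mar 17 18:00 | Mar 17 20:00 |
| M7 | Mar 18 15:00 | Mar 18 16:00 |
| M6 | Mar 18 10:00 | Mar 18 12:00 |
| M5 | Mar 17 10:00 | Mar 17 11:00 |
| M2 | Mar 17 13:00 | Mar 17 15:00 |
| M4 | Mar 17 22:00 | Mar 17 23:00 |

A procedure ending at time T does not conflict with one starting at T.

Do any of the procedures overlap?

Sorted by start: M1, M5, M2, M3, M4, M6, M7.
M5 starts exactly when M1 ends (back-to-back, no overlap) — done with M1.
M2 starts after M5 ends — done with M5.
M3 starts after M2 ends — done with M2.
M4 starts after M3 ends — done with M3.
M6 starts after M4 ends — done with M4.
M7 starts after M6 ends.
Every pair is clear; the schedule has no overlaps.

No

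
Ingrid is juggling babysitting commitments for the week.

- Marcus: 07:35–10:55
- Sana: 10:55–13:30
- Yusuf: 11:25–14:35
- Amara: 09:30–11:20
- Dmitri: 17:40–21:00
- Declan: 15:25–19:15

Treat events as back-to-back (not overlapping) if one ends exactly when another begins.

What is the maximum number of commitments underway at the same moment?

Sort all start/end points and keep a running count:
07:35 start Marcus → 1
09:30 start Amara → 2
10:55 end Marcus → 1
10:55 start Sana → 2
11:20 end Amara → 1
11:25 start Yusuf → 2
13:30 end Sana → 1
14:35 end Yusuf → 0
15:25 start Declan → 1
17:40 start Dmitri → 2
19:15 end Declan → 1
21:00 end Dmitri → 0
Peak is 2, at 09:30 (Amara, Marcus).

2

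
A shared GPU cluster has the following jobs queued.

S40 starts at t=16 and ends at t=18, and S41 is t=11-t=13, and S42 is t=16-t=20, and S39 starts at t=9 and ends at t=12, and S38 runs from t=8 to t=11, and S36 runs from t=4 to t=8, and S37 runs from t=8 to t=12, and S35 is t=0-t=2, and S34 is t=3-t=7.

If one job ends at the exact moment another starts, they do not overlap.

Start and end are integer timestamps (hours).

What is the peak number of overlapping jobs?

Sort all start/end points and keep a running count:
t=0 start S35 → 1
t=2 end S35 → 0
t=3 start S34 → 1
t=4 start S36 → 2
t=7 end S34 → 1
t=8 end S36 → 0
t=8 start S37 → 1
t=8 start S38 → 2
t=9 start S39 → 3
t=11 end S38 → 2
t=11 start S41 → 3
t=12 end S37 → 2
t=12 end S39 → 1
t=13 end S41 → 0
t=16 start S40 → 1
t=16 start S42 → 2
t=18 end S40 → 1
t=20 end S42 → 0
Peak is 3, at t=9 (S37, S38, S39).

3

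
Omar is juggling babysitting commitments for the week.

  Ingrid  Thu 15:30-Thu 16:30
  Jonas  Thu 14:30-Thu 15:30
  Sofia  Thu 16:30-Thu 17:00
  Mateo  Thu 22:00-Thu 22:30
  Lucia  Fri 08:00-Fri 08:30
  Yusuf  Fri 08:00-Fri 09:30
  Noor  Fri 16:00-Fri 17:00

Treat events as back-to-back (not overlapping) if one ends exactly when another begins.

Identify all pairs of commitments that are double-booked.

Lucia & Yusuf

Check each pair: they overlap iff neither finishes before the other starts.
Sorted by start: Jonas, Ingrid, Sofia, Mateo, Lucia, Yusuf, Noor.
Ingrid starts exactly when Jonas ends (back-to-back, no overlap), so Jonas has no further overlaps.
Sofia starts exactly when Ingrid ends (back-to-back, no overlap), so Ingrid has no further overlaps.
Mateo starts after Sofia ends, so Sofia has no further overlaps.
Lucia starts after Mateo ends, so Mateo has no further overlaps.
Yusuf starts before Lucia ends → Lucia and Yusuf overlap.
Noor starts after Lucia ends.
Noor starts after Yusuf ends.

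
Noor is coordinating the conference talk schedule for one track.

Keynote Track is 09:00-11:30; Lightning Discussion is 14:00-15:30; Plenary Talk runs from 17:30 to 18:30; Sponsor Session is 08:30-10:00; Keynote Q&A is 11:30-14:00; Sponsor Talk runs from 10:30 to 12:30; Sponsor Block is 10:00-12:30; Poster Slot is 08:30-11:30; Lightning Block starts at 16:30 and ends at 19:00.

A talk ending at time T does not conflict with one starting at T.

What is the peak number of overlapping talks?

4

Walk through starts and ends in time order (an end at T is processed before a start at T):
08:30 start Poster Slot → 1
08:30 start Sponsor Session → 2
09:00 start Keynote Track → 3
10:00 end Sponsor Session → 2
10:00 start Sponsor Block → 3
10:30 start Sponsor Talk → 4
11:30 end Keynote Track → 3
11:30 end Poster Slot → 2
11:30 start Keynote Q&A → 3
12:30 end Sponsor Block → 2
12:30 end Sponsor Talk → 1
14:00 end Keynote Q&A → 0
14:00 start Lightning Discussion → 1
15:30 end Lightning Discussion → 0
16:30 start Lightning Block → 1
17:30 start Plenary Talk → 2
18:30 end Plenary Talk → 1
19:00 end Lightning Block → 0
Peak is 4, at 10:30 (Keynote Track, Poster Slot, Sponsor Block, Sponsor Talk).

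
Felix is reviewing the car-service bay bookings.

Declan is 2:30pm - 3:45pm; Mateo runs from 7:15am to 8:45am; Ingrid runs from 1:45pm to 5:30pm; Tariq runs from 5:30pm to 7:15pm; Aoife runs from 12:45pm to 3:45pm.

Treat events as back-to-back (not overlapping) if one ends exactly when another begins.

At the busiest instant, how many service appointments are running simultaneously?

Sweep the timeline, counting +1 at each start and −1 at each end (ends before starts at a tie):
7:15am start Mateo → 1
8:45am end Mateo → 0
12:45pm start Aoife → 1
1:45pm start Ingrid → 2
2:30pm start Declan → 3
3:45pm end Aoife → 2
3:45pm end Declan → 1
5:30pm end Ingrid → 0
5:30pm start Tariq → 1
7:15pm end Tariq → 0
Peak is 3, at 2:30pm (Aoife, Declan, Ingrid).

3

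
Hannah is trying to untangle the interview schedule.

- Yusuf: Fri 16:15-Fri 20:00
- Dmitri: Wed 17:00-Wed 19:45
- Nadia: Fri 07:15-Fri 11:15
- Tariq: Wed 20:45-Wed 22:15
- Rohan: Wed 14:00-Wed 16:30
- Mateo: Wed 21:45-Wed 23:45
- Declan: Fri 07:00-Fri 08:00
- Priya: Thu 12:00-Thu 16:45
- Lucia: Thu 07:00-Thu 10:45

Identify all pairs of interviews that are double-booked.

Check each pair: they overlap iff neither finishes before the other starts.
Sorted by start: Rohan, Dmitri, Tariq, Mateo, Lucia, Priya, Declan, Nadia, Yusuf.
Dmitri starts after Rohan ends; Rohan is clear from here.
Tariq starts after Dmitri ends; Dmitri is clear from here.
Mateo starts before Tariq ends → Tariq and Mateo overlap.
Lucia starts after Tariq ends; Tariq is clear from here.
Lucia starts after Mateo ends; Mateo is clear from here.
Priya starts after Lucia ends; Lucia is clear from here.
Declan starts after Priya ends; Priya is clear from here.
Nadia starts before Declan ends → Declan and Nadia overlap.
Yusuf starts after Declan ends.
Yusuf starts after Nadia ends.

Declan & Nadia, Mateo & Tariq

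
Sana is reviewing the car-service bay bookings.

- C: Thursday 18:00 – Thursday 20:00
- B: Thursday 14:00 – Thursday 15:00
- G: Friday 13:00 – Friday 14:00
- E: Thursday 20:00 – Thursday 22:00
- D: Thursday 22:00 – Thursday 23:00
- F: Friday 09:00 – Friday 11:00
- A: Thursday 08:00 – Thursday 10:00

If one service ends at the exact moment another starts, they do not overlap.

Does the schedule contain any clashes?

No

Sorted by start: A, B, C, E, D, F, G.
B starts after A ends — done with A.
C starts after B ends — done with B.
E starts exactly when C ends (back-to-back, no overlap) — done with C.
D starts exactly when E ends (back-to-back, no overlap) — done with E.
F starts after D ends — done with D.
G starts after F ends.
Every pair is clear; the schedule has no overlaps.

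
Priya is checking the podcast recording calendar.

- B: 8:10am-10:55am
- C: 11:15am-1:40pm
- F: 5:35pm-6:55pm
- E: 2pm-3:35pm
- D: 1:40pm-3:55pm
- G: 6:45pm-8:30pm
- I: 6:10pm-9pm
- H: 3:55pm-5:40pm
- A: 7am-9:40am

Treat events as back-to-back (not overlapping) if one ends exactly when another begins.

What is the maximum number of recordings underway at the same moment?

3

Walk through starts and ends in time order (an end at T is processed before a start at T):
7am start A → 1
8:10am start B → 2
9:40am end A → 1
10:55am end B → 0
11:15am start C → 1
1:40pm end C → 0
1:40pm start D → 1
2pm start E → 2
3:35pm end E → 1
3:55pm end D → 0
3:55pm start H → 1
5:35pm start F → 2
5:40pm end H → 1
6:10pm start I → 2
6:45pm start G → 3
6:55pm end F → 2
8:30pm end G → 1
9pm end I → 0
Peak is 3, at 6:45pm (F, G, I).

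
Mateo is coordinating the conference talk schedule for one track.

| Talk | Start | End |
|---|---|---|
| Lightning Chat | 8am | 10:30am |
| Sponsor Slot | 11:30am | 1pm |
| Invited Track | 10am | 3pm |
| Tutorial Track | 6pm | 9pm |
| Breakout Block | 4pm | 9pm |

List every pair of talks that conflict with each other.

Breakout Block & Tutorial Track, Invited Track & Lightning Chat, Invited Track & Sponsor Slot

Sorted by start: Lightning Chat, Invited Track, Sponsor Slot, Breakout Block, Tutorial Track.
Invited Track starts before Lightning Chat ends → Lightning Chat and Invited Track overlap.
Sponsor Slot starts after Lightning Chat ends; Lightning Chat is clear from here.
Sponsor Slot starts before Invited Track ends → Invited Track and Sponsor Slot overlap.
Breakout Block starts after Invited Track ends; Invited Track is clear from here.
Breakout Block starts after Sponsor Slot ends; Sponsor Slot is clear from here.
Tutorial Track starts before Breakout Block ends → Breakout Block and Tutorial Track overlap.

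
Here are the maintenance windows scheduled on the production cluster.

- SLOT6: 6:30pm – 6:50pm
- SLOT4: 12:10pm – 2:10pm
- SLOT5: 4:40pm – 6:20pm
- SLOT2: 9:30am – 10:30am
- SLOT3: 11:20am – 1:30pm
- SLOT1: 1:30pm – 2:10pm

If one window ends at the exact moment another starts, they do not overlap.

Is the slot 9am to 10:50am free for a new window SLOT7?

SLOT2: starts 9:30am before SLOT7 ends 10:50am, and ends 10:30am after SLOT7 starts 9am → overlap.
SLOT3: starts 11:20am at or after SLOT7 ends 10:50am → clear.
SLOT4: starts 12:10pm at or after SLOT7 ends 10:50am → clear.
SLOT1: starts 1:30pm at or after SLOT7 ends 10:50am → clear.
SLOT5: starts 4:40pm at or after SLOT7 ends 10:50am → clear.
SLOT6: starts 6:30pm at or after SLOT7 ends 10:50am → clear.
SLOT7 overlaps SLOT2.

No — it overlaps SLOT2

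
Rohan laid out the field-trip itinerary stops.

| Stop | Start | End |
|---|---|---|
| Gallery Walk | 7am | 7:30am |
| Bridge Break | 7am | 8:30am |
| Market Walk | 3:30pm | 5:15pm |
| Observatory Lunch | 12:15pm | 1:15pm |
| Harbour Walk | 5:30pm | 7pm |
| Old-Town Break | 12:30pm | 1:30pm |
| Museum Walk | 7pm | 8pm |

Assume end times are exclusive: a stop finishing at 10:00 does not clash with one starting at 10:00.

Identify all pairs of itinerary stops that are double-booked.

Bridge Break & Gallery Walk, Observatory Lunch & Old-Town Break

Two intervals overlap when each starts before the other ends.
Sorted by start: Bridge Break, Gallery Walk, Observatory Lunch, Old-Town Break, Market Walk, Harbour Walk, Museum Walk.
Gallery Walk starts before Bridge Break ends → Bridge Break and Gallery Walk overlap.
Observatory Lunch starts after Bridge Break ends — done with Bridge Break.
Observatory Lunch starts after Gallery Walk ends — done with Gallery Walk.
Old-Town Break starts before Observatory Lunch ends → Observatory Lunch and Old-Town Break overlap.
Market Walk starts after Observatory Lunch ends — done with Observatory Lunch.
Market Walk starts after Old-Town Break ends — done with Old-Town Break.
Harbour Walk starts after Market Walk ends — done with Market Walk.
Museum Walk starts exactly when Harbour Walk ends (back-to-back, no overlap).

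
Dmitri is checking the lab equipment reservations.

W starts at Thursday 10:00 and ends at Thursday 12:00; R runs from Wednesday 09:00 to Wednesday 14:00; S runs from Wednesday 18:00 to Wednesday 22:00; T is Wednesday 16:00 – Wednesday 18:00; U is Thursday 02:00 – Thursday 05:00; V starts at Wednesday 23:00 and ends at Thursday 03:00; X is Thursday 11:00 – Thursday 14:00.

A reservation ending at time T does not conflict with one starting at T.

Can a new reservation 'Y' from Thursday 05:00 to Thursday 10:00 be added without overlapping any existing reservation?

R: ends Wednesday 14:00 at or before Y starts Thursday 05:00 → clear.
T: ends Wednesday 18:00 at or before Y starts Thursday 05:00 → clear.
S: ends Wednesday 22:00 at or before Y starts Thursday 05:00 → clear.
V: ends Thursday 03:00 at or before Y starts Thursday 05:00 → clear.
U: ends Thursday 05:00 at or before Y starts Thursday 05:00 → clear.
W: starts Thursday 10:00 at or after Y ends Thursday 10:00 → clear.
X: starts Thursday 11:00 at or after Y ends Thursday 10:00 → clear.

Yes — the slot is free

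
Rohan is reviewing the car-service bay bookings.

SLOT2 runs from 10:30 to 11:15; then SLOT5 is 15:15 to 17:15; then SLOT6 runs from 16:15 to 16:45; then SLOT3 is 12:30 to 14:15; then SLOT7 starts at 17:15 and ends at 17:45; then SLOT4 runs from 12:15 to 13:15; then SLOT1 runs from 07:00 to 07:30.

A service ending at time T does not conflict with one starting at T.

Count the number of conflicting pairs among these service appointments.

Sorted by start: SLOT1, SLOT2, SLOT4, SLOT3, SLOT5, SLOT6, SLOT7.
SLOT2 starts after SLOT1 ends, so SLOT1 has no further overlaps.
SLOT4 starts after SLOT2 ends, so SLOT2 has no further overlaps.
SLOT3 starts before SLOT4 ends → SLOT4 and SLOT3 overlap.
SLOT5 starts after SLOT4 ends, so SLOT4 has no further overlaps.
SLOT5 starts after SLOT3 ends, so SLOT3 has no further overlaps.
SLOT6 starts before SLOT5 ends → SLOT5 and SLOT6 overlap.
SLOT7 starts exactly when SLOT5 ends (back-to-back, no overlap).
SLOT7 starts after SLOT6 ends.
Overlapping pairs: SLOT3 & SLOT4, SLOT5 & SLOT6 — 2 in total.

2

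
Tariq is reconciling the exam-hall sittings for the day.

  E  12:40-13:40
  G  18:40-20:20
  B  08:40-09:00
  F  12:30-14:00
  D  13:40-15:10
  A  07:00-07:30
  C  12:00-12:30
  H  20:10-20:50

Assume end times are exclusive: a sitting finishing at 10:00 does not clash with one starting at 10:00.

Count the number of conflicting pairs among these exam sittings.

3

Sorted by start: A, B, C, F, E, D, G, H.
B starts after A ends; A is clear from here.
C starts after B ends; B is clear from here.
F starts exactly when C ends (back-to-back, no overlap); C is clear from here.
E starts before F ends → F and E overlap.
D starts before F ends → F and D overlap.
G starts after F ends; F is clear from here.
D starts exactly when E ends (back-to-back, no overlap); E is clear from here.
G starts after D ends; D is clear from here.
H starts before G ends → G and H overlap.
Overlapping pairs: D & F, E & F, G & H — 3 in total.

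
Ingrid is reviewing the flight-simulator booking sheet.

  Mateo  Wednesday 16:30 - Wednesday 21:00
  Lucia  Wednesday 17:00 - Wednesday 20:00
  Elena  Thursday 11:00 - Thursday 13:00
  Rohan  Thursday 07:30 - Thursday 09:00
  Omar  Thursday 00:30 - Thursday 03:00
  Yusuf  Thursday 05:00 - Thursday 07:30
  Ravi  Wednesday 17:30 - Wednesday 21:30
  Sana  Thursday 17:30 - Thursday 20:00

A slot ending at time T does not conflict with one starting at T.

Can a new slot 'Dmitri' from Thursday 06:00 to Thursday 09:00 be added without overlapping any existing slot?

No — it overlaps Rohan, Yusuf

Mateo: ends Wednesday 21:00 at or before Dmitri starts Thursday 06:00 → clear.
Lucia: ends Wednesday 20:00 at or before Dmitri starts Thursday 06:00 → clear.
Ravi: ends Wednesday 21:30 at or before Dmitri starts Thursday 06:00 → clear.
Omar: ends Thursday 03:00 at or before Dmitri starts Thursday 06:00 → clear.
Yusuf: starts Thursday 05:00 before Dmitri ends Thursday 09:00, and ends Thursday 07:30 after Dmitri starts Thursday 06:00 → overlap.
Rohan: starts Thursday 07:30 before Dmitri ends Thursday 09:00, and ends Thursday 09:00 after Dmitri starts Thursday 06:00 → overlap.
Elena: starts Thursday 11:00 at or after Dmitri ends Thursday 09:00 → clear.
Sana: starts Thursday 17:30 at or after Dmitri ends Thursday 09:00 → clear.
Dmitri overlaps Rohan, Yusuf.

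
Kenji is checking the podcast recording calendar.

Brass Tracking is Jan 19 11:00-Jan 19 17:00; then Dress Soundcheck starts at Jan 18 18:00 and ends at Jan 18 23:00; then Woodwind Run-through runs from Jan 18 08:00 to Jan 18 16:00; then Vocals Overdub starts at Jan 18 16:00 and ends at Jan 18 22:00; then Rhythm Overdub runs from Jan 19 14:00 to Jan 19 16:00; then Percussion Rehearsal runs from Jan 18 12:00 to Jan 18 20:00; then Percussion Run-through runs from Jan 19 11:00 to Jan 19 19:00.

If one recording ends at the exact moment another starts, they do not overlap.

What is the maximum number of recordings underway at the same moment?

Walk through starts and ends in time order (an end at T is processed before a start at T):
Jan 18 08:00 start Woodwind Run-through → 1
Jan 18 12:00 start Percussion Rehearsal → 2
Jan 18 16:00 end Woodwind Run-through → 1
Jan 18 16:00 start Vocals Overdub → 2
Jan 18 18:00 start Dress Soundcheck → 3
Jan 18 20:00 end Percussion Rehearsal → 2
Jan 18 22:00 end Vocals Overdub → 1
Jan 18 23:00 end Dress Soundcheck → 0
Jan 19 11:00 start Brass Tracking → 1
Jan 19 11:00 start Percussion Run-through → 2
Jan 19 14:00 start Rhythm Overdub → 3
Jan 19 16:00 end Rhythm Overdub → 2
Jan 19 17:00 end Brass Tracking → 1
Jan 19 19:00 end Percussion Run-through → 0
Peak is 3, at Jan 18 18:00 (Dress Soundcheck, Percussion Rehearsal, Vocals Overdub).

3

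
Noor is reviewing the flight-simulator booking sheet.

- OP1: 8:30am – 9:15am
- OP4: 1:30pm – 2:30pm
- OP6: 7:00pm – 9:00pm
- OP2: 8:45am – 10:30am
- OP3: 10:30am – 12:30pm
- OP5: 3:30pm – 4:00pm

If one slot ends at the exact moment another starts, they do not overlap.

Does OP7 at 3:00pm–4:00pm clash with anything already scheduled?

Yes — it overlaps OP5

OP1: ends 9:15am at or before OP7 starts 3:00pm → clear.
OP2: ends 10:30am at or before OP7 starts 3:00pm → clear.
OP3: ends 12:30pm at or before OP7 starts 3:00pm → clear.
OP4: ends 2:30pm at or before OP7 starts 3:00pm → clear.
OP5: starts 3:30pm before OP7 ends 4:00pm, and ends 4:00pm after OP7 starts 3:00pm → overlap.
OP6: starts 7:00pm at or after OP7 ends 4:00pm → clear.
OP7 overlaps OP5.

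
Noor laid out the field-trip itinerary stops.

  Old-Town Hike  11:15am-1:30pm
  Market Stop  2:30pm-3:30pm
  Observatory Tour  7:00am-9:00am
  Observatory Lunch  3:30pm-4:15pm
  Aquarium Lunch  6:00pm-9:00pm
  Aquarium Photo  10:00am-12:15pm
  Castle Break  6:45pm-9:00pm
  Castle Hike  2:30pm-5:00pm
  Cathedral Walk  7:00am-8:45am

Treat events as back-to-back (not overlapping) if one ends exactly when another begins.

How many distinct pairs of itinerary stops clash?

5

Sorted by start: Cathedral Walk, Observatory Tour, Aquarium Photo, Old-Town Hike, Market Stop, Castle Hike, Observatory Lunch, Aquarium Lunch, Castle Break.
Observatory Tour starts before Cathedral Walk ends → Cathedral Walk and Observatory Tour overlap.
Aquarium Photo starts after Cathedral Walk ends, so Cathedral Walk has no further overlaps.
Aquarium Photo starts after Observatory Tour ends, so Observatory Tour has no further overlaps.
Old-Town Hike starts before Aquarium Photo ends → Aquarium Photo and Old-Town Hike overlap.
Market Stop starts after Aquarium Photo ends, so Aquarium Photo has no further overlaps.
Market Stop starts after Old-Town Hike ends, so Old-Town Hike has no further overlaps.
Castle Hike starts before Market Stop ends → Market Stop and Castle Hike overlap.
Observatory Lunch starts exactly when Market Stop ends (back-to-back, no overlap), so Market Stop has no further overlaps.
Observatory Lunch starts before Castle Hike ends → Castle Hike and Observatory Lunch overlap.
Aquarium Lunch starts after Castle Hike ends, so Castle Hike has no further overlaps.
Aquarium Lunch starts after Observatory Lunch ends, so Observatory Lunch has no further overlaps.
Castle Break starts before Aquarium Lunch ends → Aquarium Lunch and Castle Break overlap.
Overlapping pairs: Aquarium Lunch & Castle Break, Aquarium Photo & Old-Town Hike, Castle Hike & Market Stop, Castle Hike & Observatory Lunch, Cathedral Walk & Observatory Tour — 5 in total.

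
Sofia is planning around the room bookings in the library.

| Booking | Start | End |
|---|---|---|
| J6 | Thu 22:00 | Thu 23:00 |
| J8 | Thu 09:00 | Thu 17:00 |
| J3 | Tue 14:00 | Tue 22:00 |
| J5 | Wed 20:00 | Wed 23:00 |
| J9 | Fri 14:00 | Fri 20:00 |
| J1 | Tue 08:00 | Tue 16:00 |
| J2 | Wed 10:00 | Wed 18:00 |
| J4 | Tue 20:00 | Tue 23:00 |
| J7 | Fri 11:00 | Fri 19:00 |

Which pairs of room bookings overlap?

J1 & J3, J3 & J4, J7 & J9

Sorted by start: J1, J3, J4, J2, J5, J8, J6, J7, J9.
J3 starts before J1 ends → J1 and J3 overlap.
J4 starts after J1 ends; J1 is clear from here.
J4 starts before J3 ends → J3 and J4 overlap.
J2 starts after J3 ends; J3 is clear from here.
J2 starts after J4 ends; J4 is clear from here.
J5 starts after J2 ends; J2 is clear from here.
J8 starts after J5 ends; J5 is clear from here.
J6 starts after J8 ends; J8 is clear from here.
J7 starts after J6 ends; J6 is clear from here.
J9 starts before J7 ends → J7 and J9 overlap.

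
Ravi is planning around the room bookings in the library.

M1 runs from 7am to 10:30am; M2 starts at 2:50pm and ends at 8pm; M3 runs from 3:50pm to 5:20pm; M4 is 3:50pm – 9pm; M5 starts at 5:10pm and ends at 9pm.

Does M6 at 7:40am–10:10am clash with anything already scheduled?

M1: starts 7am before M6 ends 10:10am, and ends 10:30am after M6 starts 7:40am → overlap.
M2: starts 2:50pm at or after M6 ends 10:10am → clear.
M3: starts 3:50pm at or after M6 ends 10:10am → clear.
M4: starts 3:50pm at or after M6 ends 10:10am → clear.
M5: starts 5:10pm at or after M6 ends 10:10am → clear.
M6 overlaps M1.

Yes — it overlaps M1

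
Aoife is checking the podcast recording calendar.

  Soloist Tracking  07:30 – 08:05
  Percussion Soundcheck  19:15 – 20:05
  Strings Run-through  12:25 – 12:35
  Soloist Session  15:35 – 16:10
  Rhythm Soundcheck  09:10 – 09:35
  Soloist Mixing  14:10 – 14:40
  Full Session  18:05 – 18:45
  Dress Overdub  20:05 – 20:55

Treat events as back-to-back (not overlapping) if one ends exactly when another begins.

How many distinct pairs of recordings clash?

0

Sorted by start: Soloist Tracking, Rhythm Soundcheck, Strings Run-through, Soloist Mixing, Soloist Session, Full Session, Percussion Soundcheck, Dress Overdub.
Rhythm Soundcheck starts after Soloist Tracking ends; Soloist Tracking is clear from here.
Strings Run-through starts after Rhythm Soundcheck ends; Rhythm Soundcheck is clear from here.
Soloist Mixing starts after Strings Run-through ends; Strings Run-through is clear from here.
Soloist Session starts after Soloist Mixing ends; Soloist Mixing is clear from here.
Full Session starts after Soloist Session ends; Soloist Session is clear from here.
Percussion Soundcheck starts after Full Session ends; Full Session is clear from here.
Dress Overdub starts exactly when Percussion Soundcheck ends (back-to-back, no overlap).
No pair overlaps.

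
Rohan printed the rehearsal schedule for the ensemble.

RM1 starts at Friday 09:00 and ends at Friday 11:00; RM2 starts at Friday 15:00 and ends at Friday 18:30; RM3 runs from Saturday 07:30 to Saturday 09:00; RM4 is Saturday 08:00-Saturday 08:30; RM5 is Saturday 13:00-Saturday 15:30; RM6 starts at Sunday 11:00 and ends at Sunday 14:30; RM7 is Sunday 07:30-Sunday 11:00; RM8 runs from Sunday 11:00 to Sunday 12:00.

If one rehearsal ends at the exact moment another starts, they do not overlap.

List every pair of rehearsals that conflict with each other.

Sorted by start: RM1, RM2, RM3, RM4, RM5, RM7, RM6, RM8.
RM2 starts after RM1 ends — done with RM1.
RM3 starts after RM2 ends — done with RM2.
RM4 starts before RM3 ends → RM3 and RM4 overlap.
RM5 starts after RM3 ends — done with RM3.
RM5 starts after RM4 ends — done with RM4.
RM7 starts after RM5 ends — done with RM5.
RM6 starts exactly when RM7 ends (back-to-back, no overlap) — done with RM7.
RM8 starts before RM6 ends → RM6 and RM8 overlap.

RM3 & RM4, RM6 & RM8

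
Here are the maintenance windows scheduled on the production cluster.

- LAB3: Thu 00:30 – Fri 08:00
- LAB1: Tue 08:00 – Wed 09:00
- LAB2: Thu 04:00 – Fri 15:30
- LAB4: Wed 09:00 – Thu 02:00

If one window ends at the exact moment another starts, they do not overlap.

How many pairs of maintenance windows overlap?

2

Sorted by start: LAB1, LAB4, LAB3, LAB2.
LAB4 starts exactly when LAB1 ends (back-to-back, no overlap), so LAB1 has no further overlaps.
LAB3 starts before LAB4 ends → LAB4 and LAB3 overlap.
LAB2 starts after LAB4 ends.
LAB2 starts before LAB3 ends → LAB3 and LAB2 overlap.
Overlapping pairs: LAB2 & LAB3, LAB3 & LAB4 — 2 in total.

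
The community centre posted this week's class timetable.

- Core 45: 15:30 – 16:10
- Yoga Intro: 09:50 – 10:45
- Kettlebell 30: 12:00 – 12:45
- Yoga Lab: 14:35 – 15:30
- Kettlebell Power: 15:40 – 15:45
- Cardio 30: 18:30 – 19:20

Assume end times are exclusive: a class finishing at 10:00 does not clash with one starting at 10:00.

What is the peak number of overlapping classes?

Sweep the timeline, counting +1 at each start and −1 at each end (ends before starts at a tie):
09:50 start Yoga Intro → 1
10:45 end Yoga Intro → 0
12:00 start Kettlebell 30 → 1
12:45 end Kettlebell 30 → 0
14:35 start Yoga Lab → 1
15:30 end Yoga Lab → 0
15:30 start Core 45 → 1
15:40 start Kettlebell Power → 2
15:45 end Kettlebell Power → 1
16:10 end Core 45 → 0
18:30 start Cardio 30 → 1
19:20 end Cardio 30 → 0
Peak is 2, at 15:40 (Core 45, Kettlebell Power).

2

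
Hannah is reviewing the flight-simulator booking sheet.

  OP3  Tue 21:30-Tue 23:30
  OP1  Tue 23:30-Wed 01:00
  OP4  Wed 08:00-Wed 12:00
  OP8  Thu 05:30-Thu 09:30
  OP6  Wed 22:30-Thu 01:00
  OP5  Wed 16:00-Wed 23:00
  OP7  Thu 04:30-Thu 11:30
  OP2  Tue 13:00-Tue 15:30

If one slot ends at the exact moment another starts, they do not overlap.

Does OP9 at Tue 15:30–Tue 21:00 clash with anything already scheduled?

OP2: ends Tue 15:30 at or before OP9 starts Tue 15:30 → clear.
OP3: starts Tue 21:30 at or after OP9 ends Tue 21:00 → clear.
OP1: starts Tue 23:30 at or after OP9 ends Tue 21:00 → clear.
OP4: starts Wed 08:00 at or after OP9 ends Tue 21:00 → clear.
OP5: starts Wed 16:00 at or after OP9 ends Tue 21:00 → clear.
OP6: starts Wed 22:30 at or after OP9 ends Tue 21:00 → clear.
OP7: starts Thu 04:30 at or after OP9 ends Tue 21:00 → clear.
OP8: starts Thu 05:30 at or after OP9 ends Tue 21:00 → clear.

No — it doesn't clash with anything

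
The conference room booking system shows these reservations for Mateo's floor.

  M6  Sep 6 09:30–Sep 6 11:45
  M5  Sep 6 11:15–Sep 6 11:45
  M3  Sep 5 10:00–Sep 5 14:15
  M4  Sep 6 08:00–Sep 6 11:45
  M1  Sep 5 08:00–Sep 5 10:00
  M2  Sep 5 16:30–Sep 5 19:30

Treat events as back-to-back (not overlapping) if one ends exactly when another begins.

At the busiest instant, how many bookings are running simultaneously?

Sweep the timeline, counting +1 at each start and −1 at each end (ends before starts at a tie):
Sep 5 08:00 start M1 → 1
Sep 5 10:00 end M1 → 0
Sep 5 10:00 start M3 → 1
Sep 5 14:15 end M3 → 0
Sep 5 16:30 start M2 → 1
Sep 5 19:30 end M2 → 0
Sep 6 08:00 start M4 → 1
Sep 6 09:30 start M6 → 2
Sep 6 11:15 start M5 → 3
Sep 6 11:45 end M4 → 2
Sep 6 11:45 end M5 → 1
Sep 6 11:45 end M6 → 0
Peak is 3, at Sep 6 11:15 (M4, M5, M6).

3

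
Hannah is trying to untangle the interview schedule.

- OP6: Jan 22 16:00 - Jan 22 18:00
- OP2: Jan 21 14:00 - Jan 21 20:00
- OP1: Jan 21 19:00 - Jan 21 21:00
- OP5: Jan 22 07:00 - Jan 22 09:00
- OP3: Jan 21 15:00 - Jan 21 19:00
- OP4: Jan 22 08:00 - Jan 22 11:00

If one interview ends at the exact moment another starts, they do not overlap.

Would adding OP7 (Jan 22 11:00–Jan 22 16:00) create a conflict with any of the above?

No — it doesn't clash with anything

OP2: ends Jan 21 20:00 at or before OP7 starts Jan 22 11:00 → clear.
OP3: ends Jan 21 19:00 at or before OP7 starts Jan 22 11:00 → clear.
OP1: ends Jan 21 21:00 at or before OP7 starts Jan 22 11:00 → clear.
OP5: ends Jan 22 09:00 at or before OP7 starts Jan 22 11:00 → clear.
OP4: ends Jan 22 11:00 at or before OP7 starts Jan 22 11:00 → clear.
OP6: starts Jan 22 16:00 at or after OP7 ends Jan 22 16:00 → clear.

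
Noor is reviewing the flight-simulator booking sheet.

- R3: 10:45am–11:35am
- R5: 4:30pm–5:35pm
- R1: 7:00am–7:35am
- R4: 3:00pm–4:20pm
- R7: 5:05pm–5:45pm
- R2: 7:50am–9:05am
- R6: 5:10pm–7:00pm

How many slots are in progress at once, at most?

Sweep the timeline, counting +1 at each start and −1 at each end (ends before starts at a tie):
7:00am start R1 → 1
7:35am end R1 → 0
7:50am start R2 → 1
9:05am end R2 → 0
10:45am start R3 → 1
11:35am end R3 → 0
3:00pm start R4 → 1
4:20pm end R4 → 0
4:30pm start R5 → 1
5:05pm start R7 → 2
5:10pm start R6 → 3
5:35pm end R5 → 2
5:45pm end R7 → 1
7:00pm end R6 → 0
Peak is 3, at 5:10pm (R5, R6, R7).

3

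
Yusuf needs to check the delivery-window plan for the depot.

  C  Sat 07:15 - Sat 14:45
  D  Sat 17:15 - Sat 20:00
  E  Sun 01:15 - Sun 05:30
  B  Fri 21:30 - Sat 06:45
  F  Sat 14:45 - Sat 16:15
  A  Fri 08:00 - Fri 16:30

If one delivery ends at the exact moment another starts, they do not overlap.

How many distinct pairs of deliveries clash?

Two intervals overlap when each starts before the other ends.
Sorted by start: A, B, C, F, D, E.
B starts after A ends, so A has no further overlaps.
C starts after B ends, so B has no further overlaps.
F starts exactly when C ends (back-to-back, no overlap), so C has no further overlaps.
D starts after F ends, so F has no further overlaps.
E starts after D ends.
No pair overlaps.

0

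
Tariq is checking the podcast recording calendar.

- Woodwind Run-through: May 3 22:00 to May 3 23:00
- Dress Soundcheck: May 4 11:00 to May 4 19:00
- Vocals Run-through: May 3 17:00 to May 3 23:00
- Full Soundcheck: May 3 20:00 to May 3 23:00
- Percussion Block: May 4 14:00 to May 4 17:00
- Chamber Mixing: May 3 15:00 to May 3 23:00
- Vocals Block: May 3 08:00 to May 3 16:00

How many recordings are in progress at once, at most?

Walk through starts and ends in time order (an end at T is processed before a start at T):
May 3 08:00 start Vocals Block → 1
May 3 15:00 start Chamber Mixing → 2
May 3 16:00 end Vocals Block → 1
May 3 17:00 start Vocals Run-through → 2
May 3 20:00 start Full Soundcheck → 3
May 3 22:00 start Woodwind Run-through → 4
May 3 23:00 end Chamber Mixing → 3
May 3 23:00 end Full Soundcheck → 2
May 3 23:00 end Vocals Run-through → 1
May 3 23:00 end Woodwind Run-through → 0
May 4 11:00 start Dress Soundcheck → 1
May 4 14:00 start Percussion Block → 2
May 4 17:00 end Percussion Block → 1
May 4 19:00 end Dress Soundcheck → 0
Peak is 4, at May 3 22:00 (Chamber Mixing, Full Soundcheck, Vocals Run-through, Woodwind Run-through).

4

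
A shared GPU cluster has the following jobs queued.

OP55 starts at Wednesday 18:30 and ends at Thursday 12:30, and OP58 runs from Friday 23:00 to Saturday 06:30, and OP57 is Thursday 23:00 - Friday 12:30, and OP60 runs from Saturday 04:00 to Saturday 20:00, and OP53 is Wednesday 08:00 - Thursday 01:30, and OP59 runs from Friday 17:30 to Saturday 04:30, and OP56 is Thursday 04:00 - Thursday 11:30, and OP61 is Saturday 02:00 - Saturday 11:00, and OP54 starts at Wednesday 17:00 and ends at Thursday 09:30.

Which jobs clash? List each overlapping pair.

Sorted by start: OP53, OP54, OP55, OP56, OP57, OP59, OP58, OP61, OP60.
OP54 starts before OP53 ends → OP53 and OP54 overlap.
OP55 starts before OP53 ends → OP53 and OP55 overlap.
OP56 starts after OP53 ends — done with OP53.
OP55 starts before OP54 ends → OP54 and OP55 overlap.
OP56 starts before OP54 ends → OP54 and OP56 overlap.
OP57 starts after OP54 ends — done with OP54.
OP56 starts before OP55 ends → OP55 and OP56 overlap.
OP57 starts after OP55 ends — done with OP55.
OP57 starts after OP56 ends — done with OP56.
OP59 starts after OP57 ends — done with OP57.
OP58 starts before OP59 ends → OP59 and OP58 overlap.
OP61 starts before OP59 ends → OP59 and OP61 overlap.
OP60 starts before OP59 ends → OP59 and OP60 overlap.
OP61 starts before OP58 ends → OP58 and OP61 overlap.
OP60 starts before OP58 ends → OP58 and OP60 overlap.
OP60 starts before OP61 ends → OP61 and OP60 overlap.

OP53 & OP54, OP53 & OP55, OP54 & OP55, OP54 & OP56, OP55 & OP56, OP58 & OP59, OP58 & OP60, OP58 & OP61, OP59 & OP60, OP59 & OP61, OP60 & OP61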